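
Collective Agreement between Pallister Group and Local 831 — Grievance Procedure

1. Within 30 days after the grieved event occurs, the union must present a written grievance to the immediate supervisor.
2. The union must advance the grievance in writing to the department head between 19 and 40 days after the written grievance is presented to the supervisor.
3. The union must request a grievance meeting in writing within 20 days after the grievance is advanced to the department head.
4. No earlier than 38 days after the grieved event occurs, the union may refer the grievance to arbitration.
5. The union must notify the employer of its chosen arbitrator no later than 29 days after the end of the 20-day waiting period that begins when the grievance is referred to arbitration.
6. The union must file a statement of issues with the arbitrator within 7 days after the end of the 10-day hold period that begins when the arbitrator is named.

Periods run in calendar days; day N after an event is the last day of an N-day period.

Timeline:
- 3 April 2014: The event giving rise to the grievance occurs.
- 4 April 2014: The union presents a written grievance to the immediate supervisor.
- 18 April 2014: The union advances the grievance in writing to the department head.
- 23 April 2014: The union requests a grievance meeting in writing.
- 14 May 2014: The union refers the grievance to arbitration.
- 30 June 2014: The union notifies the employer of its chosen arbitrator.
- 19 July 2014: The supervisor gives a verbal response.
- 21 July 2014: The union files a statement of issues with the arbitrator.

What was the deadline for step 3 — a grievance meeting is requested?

8 May 2014

Step 3 runs from 18 April 2014, when the grievance is advanced to the department head. 20 days after 18 April 2014 is 8 May 2014.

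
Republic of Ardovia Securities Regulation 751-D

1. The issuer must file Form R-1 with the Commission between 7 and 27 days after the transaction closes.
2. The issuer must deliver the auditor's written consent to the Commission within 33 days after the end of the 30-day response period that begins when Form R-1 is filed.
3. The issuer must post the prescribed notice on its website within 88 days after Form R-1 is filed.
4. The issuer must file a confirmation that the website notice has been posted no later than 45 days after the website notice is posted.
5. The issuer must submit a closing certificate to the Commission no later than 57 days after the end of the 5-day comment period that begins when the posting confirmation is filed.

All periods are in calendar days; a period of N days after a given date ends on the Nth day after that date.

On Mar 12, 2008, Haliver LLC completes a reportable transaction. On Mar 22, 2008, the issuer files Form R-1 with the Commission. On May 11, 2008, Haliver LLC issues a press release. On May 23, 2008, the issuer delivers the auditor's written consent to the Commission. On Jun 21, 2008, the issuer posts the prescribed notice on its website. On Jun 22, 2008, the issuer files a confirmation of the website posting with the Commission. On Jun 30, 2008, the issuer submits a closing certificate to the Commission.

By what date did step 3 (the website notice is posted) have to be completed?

Step 3 runs from Mar 22, 2008, when Form R-1 is filed. 88 days after Mar 22, 2008 is Jun 18, 2008.

Jun 18, 2008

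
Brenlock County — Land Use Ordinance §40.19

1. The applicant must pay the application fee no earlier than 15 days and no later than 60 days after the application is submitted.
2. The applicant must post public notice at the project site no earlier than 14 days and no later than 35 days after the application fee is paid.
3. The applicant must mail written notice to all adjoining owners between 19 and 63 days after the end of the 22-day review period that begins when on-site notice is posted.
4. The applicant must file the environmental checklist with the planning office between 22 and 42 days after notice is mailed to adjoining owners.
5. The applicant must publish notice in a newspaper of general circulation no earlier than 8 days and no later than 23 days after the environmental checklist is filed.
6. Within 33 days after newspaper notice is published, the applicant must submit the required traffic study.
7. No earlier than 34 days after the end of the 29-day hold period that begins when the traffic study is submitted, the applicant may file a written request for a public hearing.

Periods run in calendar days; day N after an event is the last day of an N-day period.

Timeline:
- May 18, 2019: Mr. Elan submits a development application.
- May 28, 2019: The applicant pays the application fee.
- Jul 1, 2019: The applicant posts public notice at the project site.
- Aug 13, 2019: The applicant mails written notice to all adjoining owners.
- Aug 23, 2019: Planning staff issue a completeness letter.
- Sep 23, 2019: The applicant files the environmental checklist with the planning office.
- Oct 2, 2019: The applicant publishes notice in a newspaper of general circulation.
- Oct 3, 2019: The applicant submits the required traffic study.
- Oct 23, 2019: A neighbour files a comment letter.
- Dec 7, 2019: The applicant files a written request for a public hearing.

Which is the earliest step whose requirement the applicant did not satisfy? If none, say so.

Step 1: the window is 15–60 days after May 18, 2019 (when the application is submitted), so Jun 2, 2019 through Jul 17, 2019; May 28, 2019 is 5 days too early.
The procedure was therefore not followed at step 1.

Step 1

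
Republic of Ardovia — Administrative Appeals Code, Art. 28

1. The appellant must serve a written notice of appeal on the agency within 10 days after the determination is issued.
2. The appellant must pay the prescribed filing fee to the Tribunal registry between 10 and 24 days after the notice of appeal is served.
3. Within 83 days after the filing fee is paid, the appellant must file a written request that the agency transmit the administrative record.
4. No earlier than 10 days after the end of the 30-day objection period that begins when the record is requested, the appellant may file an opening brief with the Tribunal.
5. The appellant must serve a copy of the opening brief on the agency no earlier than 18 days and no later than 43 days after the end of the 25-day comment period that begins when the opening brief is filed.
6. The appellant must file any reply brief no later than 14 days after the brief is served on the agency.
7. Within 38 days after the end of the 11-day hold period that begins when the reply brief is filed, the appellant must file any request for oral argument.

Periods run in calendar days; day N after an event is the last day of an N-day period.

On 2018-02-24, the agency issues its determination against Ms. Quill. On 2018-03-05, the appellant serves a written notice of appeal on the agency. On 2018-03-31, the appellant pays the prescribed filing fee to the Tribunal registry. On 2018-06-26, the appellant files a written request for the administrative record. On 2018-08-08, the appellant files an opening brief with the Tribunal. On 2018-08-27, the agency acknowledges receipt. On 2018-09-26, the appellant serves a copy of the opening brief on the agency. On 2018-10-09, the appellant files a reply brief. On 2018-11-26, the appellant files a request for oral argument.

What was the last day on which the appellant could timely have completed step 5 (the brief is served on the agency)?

2018-10-15

The opening brief is filed on 2018-08-08; the 25-day comment period therefore ends 2018-09-02, and step 5 runs from that date. The window is 18–43 days after 2018-09-02; it closes on 2018-10-15.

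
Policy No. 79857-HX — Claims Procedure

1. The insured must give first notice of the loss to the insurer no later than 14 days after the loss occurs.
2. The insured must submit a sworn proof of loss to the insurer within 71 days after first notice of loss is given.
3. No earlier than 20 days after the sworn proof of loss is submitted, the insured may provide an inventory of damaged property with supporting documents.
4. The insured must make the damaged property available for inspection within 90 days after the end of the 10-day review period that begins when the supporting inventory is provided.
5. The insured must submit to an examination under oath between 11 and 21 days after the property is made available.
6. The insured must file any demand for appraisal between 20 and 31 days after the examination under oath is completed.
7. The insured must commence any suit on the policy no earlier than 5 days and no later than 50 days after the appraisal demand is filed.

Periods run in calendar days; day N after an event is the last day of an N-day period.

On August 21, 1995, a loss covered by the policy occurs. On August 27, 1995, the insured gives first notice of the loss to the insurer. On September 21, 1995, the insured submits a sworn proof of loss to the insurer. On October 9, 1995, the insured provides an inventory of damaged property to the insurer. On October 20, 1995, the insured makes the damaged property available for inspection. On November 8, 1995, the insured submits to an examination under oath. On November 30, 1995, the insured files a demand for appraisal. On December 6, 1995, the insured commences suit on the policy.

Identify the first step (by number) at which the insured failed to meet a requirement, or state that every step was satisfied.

Step 3

Step 1: 14 days after August 21, 1995 (when the loss occurs) is September 4, 1995; completed August 27, 1995, before the deadline.
Step 2: 71 days after August 27, 1995 (when first notice of loss is given) is November 6, 1995; September 21, 1995 is within that limit.
Step 3: the earliest permitted date is 20 days after September 21, 1995 (when the sworn proof of loss is submitted), i.e. October 11, 1995; acted on October 9, 1995, 2 days prematurely.
The analysis stops there.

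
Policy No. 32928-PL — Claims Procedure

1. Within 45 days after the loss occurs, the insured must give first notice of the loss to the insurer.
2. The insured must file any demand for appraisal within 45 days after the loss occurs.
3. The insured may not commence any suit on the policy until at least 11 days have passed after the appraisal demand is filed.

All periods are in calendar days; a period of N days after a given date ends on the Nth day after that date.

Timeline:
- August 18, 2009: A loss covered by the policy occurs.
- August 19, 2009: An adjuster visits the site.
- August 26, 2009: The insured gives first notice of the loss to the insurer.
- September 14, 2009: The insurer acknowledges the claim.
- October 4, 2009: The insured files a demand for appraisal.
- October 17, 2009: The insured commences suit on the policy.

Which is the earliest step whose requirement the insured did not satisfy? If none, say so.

Step 1 — counting 45 days from August 18, 2009 (when the loss occurs) gives a deadline of October 2, 2009; done August 26, 2009 — timely.
Step 2 — counting 45 days from August 18, 2009 (when the loss occurs) gives a deadline of October 2, 2009; not done until October 4, 2009, 2 days after the deadline.
Later steps need not be reached.

Step 2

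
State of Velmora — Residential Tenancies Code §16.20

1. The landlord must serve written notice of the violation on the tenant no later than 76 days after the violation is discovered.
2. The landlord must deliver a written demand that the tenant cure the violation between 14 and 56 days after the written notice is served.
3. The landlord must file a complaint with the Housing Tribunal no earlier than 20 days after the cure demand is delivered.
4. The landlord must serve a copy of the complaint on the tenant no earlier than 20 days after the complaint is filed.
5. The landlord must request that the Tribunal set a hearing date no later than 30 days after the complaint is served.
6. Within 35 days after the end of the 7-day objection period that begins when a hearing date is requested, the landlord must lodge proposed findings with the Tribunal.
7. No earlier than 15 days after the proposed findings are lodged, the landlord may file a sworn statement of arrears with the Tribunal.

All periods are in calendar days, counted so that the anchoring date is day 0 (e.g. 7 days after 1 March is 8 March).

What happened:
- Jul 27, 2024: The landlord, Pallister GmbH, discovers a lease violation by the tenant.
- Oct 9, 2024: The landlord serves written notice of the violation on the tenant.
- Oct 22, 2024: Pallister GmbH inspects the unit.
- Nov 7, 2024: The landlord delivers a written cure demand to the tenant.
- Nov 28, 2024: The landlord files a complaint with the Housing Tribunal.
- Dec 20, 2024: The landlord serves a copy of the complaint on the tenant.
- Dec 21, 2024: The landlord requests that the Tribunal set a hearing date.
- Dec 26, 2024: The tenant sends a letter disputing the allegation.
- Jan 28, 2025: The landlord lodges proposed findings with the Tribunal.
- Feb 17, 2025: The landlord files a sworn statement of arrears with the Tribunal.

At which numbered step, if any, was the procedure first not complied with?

Step 1: 76 days after Jul 27, 2024 (when the violation is discovered) is Oct 11, 2024; completed Oct 9, 2024, before the deadline.
Step 2: the window is 14–56 days after Oct 9, 2024 (when the written notice is served), so Oct 23, 2024 through Dec 4, 2024; done Nov 7, 2024, which is between those dates.
Step 3: the earliest permitted date is 20 days after Nov 7, 2024 (when the cure demand is delivered), i.e. Nov 27, 2024; done Nov 28, 2024, after the minimum wait.
Step 4: the earliest permitted date is 20 days after Nov 28, 2024 (when the complaint is filed), i.e. Dec 18, 2024; done Dec 20, 2024, after the minimum wait.
Step 5: 30 days after Dec 20, 2024 (when the complaint is served) is Jan 19, 2025; done Dec 21, 2024 — timely.
Step 6: 35 days after Dec 28, 2024 (end of the 7-day objection period, which began when a hearing date is requested on Dec 21, 2024) is Feb 1, 2025; done Jan 28, 2025 — timely.
Step 7: the earliest permitted date is 15 days after Jan 28, 2025 (when the proposed findings are lodged), i.e. Feb 12, 2025; Feb 17, 2025 is on or after that date.

None — every step was satisfied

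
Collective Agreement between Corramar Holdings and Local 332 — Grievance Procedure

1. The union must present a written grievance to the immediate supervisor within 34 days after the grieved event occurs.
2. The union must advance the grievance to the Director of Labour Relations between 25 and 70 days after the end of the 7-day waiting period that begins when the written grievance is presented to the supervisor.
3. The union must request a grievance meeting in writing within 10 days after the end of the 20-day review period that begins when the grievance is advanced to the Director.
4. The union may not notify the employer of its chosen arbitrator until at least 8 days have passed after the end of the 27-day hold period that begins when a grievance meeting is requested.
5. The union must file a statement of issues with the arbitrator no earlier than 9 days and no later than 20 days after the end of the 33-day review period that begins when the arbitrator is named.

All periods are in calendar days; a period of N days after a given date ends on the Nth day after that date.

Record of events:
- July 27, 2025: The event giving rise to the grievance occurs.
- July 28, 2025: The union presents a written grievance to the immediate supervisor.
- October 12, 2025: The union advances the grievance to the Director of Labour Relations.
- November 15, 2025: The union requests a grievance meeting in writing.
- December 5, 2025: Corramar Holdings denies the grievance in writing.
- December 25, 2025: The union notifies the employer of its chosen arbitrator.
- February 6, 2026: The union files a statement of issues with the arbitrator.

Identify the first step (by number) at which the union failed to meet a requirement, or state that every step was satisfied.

Step 3

(1) due by July 27, 2025 + 34 days = August 30, 2025; completed July 28, 2025, before the deadline.
(2) the permitted window runs from August 4, 2025 + 25 = August 29, 2025 to August 4, 2025 + 70 = October 13, 2025; done October 12, 2025, which is between those dates.
(3) due by November 1, 2025 + 10 days = November 11, 2025; November 15, 2025 misses that deadline by 4 days.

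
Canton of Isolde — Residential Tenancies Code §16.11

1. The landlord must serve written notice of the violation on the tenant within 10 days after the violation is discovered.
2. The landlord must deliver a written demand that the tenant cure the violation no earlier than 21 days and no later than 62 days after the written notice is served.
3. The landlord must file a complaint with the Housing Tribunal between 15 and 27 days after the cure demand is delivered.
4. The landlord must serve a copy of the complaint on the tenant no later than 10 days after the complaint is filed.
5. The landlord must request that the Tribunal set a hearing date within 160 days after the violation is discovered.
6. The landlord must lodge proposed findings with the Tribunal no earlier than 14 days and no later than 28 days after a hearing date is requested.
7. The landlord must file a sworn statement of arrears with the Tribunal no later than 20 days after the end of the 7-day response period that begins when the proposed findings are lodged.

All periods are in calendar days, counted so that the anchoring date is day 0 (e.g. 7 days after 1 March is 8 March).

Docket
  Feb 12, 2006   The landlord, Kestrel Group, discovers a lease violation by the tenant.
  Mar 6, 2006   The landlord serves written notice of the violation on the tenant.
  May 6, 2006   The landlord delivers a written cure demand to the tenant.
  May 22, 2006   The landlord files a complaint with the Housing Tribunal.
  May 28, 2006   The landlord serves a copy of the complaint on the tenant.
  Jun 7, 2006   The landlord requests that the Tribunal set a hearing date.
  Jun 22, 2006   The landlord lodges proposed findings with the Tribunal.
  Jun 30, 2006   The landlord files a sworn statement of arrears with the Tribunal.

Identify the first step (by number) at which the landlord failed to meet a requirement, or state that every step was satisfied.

Step 1

Step 1 — counting 10 days from Feb 12, 2006 (when the violation is discovered) gives a deadline of Feb 22, 2006; done Mar 6, 2006 — 12 days late.
No need to go further; step 1 was not satisfied.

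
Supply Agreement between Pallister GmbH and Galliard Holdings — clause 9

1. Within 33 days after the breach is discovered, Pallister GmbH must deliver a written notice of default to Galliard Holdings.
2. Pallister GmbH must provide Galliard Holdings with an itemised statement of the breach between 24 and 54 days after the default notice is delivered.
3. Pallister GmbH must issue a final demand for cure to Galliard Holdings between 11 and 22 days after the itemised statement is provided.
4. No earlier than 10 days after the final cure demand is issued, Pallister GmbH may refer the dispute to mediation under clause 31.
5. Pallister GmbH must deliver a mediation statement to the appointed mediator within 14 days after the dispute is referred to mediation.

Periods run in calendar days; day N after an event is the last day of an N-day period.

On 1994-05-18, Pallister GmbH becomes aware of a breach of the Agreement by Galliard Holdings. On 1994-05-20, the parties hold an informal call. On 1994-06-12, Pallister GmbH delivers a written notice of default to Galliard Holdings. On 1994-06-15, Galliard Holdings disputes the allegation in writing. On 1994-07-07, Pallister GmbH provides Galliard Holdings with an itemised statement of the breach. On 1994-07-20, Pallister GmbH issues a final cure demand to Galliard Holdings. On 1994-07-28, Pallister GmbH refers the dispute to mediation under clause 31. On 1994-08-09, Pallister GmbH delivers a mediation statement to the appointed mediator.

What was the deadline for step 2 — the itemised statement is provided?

1994-08-05

Step 2 runs from 1994-06-12, when the default notice is delivered. The window is 24–54 days after 1994-06-12; it closes on 1994-08-05.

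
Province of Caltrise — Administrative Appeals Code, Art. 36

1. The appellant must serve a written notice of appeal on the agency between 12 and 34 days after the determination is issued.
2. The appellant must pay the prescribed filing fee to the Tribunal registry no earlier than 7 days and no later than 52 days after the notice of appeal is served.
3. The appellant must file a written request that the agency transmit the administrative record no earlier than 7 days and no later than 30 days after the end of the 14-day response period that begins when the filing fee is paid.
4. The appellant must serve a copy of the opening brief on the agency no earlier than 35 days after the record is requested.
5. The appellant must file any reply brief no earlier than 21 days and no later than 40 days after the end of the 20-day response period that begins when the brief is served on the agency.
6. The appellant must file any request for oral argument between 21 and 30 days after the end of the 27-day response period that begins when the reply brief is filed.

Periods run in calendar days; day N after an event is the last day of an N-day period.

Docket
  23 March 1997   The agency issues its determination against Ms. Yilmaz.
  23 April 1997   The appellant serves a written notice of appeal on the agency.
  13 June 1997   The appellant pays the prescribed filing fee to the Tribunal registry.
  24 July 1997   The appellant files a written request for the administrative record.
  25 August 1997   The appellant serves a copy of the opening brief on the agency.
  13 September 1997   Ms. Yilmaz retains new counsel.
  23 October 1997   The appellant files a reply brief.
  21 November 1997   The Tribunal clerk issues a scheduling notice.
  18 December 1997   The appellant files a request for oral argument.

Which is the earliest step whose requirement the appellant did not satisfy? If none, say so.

Step 4

Step 1 — 12 and 34 days from 23 March 1997 (when the determination is issued) are 4 April 1997 and 26 April 1997 respectively; 23 April 1997 falls inside that range.
Step 2 — 7 and 52 days from 23 April 1997 (when the notice of appeal is served) are 30 April 1997 and 14 June 1997 respectively; 13 June 1997 falls inside that range.
Step 3 — 7 and 30 days from 27 June 1997 (end of the 14-day response period, which began when the filing fee is paid on 13 June 1997) are 4 July 1997 and 27 July 1997 respectively; done 24 July 1997 — within the window.
Step 4 — must wait 35 days from 24 July 1997 (when the record is requested), so not before 28 August 1997; 25 August 1997 is 3 days before the earliest permitted date.
That is the first point of non-compliance.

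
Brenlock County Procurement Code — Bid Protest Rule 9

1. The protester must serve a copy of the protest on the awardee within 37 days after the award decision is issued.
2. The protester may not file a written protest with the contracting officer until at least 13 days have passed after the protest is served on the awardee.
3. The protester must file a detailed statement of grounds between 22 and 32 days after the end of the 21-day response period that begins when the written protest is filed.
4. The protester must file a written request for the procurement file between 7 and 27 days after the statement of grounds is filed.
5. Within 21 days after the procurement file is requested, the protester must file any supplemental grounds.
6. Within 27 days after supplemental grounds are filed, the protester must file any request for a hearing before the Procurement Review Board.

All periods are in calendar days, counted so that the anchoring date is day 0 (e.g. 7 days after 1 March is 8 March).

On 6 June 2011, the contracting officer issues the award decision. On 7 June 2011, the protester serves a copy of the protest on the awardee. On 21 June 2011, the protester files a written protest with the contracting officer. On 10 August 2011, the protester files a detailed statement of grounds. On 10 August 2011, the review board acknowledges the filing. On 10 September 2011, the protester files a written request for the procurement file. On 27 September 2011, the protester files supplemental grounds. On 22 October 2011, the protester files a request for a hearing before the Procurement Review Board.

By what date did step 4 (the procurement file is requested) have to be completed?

6 September 2011

Step 4 runs from 10 August 2011, when the statement of grounds is filed. The window is 7–27 days after 10 August 2011; it closes on 6 September 2011.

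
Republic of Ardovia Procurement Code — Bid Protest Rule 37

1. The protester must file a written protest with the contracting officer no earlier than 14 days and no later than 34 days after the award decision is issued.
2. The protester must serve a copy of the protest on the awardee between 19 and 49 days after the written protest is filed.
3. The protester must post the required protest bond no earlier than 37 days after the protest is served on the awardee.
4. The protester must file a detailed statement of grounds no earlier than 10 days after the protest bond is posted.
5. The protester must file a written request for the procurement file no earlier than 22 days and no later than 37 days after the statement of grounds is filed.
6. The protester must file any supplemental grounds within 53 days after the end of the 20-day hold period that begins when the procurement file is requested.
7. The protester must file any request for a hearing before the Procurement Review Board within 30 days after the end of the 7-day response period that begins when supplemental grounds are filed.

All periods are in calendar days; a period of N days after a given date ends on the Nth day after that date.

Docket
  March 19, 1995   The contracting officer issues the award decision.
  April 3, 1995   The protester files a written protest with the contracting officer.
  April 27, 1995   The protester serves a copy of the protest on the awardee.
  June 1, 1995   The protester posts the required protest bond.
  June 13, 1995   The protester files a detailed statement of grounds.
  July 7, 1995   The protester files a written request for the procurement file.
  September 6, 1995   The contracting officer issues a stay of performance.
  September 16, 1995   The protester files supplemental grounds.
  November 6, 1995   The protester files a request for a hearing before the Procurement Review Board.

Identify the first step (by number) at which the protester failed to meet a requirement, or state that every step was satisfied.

(1) the permitted window runs from March 19, 1995 + 14 = April 2, 1995 to March 19, 1995 + 34 = April 22, 1995; done April 3, 1995 — within the window.
(2) the permitted window runs from April 3, 1995 + 19 = April 22, 1995 to April 3, 1995 + 49 = May 22, 1995; done April 27, 1995, which is between those dates.
(3) permitted from April 27, 1995 + 37 days = June 3, 1995 onward; acted on June 1, 1995, 2 days prematurely.
The procedure was therefore not followed at step 3.

Step 3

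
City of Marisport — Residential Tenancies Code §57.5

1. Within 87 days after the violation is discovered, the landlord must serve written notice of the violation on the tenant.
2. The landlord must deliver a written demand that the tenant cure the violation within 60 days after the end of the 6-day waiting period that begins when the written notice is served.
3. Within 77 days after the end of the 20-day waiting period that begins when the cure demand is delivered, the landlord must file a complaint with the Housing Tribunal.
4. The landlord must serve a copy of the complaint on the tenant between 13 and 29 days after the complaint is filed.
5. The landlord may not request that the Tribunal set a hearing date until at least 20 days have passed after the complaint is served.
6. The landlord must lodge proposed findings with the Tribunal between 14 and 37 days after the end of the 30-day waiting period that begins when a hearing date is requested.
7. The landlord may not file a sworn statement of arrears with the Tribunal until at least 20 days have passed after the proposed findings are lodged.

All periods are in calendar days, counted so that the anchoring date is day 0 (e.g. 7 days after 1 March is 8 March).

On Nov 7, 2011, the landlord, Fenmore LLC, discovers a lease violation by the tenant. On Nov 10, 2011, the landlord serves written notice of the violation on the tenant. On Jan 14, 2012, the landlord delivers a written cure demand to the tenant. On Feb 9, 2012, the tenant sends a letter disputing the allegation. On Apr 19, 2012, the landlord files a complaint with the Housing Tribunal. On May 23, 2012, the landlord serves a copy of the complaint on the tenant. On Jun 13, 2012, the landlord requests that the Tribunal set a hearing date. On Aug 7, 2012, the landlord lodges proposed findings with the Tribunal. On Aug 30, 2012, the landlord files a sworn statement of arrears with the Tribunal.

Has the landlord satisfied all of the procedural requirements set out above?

No

Step 1 — counting 87 days from Nov 7, 2011 (when the violation is discovered) gives a deadline of Feb 2, 2012; completed Nov 10, 2011, before the deadline.
Step 2 — counting 60 days from Nov 16, 2011 (end of the 6-day waiting period, which began when the written notice is served on Nov 10, 2011) gives a deadline of Jan 15, 2012; Jan 14, 2012 is within that limit.
Step 3 — counting 77 days from Feb 3, 2012 (end of the 20-day waiting period, which began when the cure demand is delivered on Jan 14, 2012) gives a deadline of Apr 20, 2012; done Apr 19, 2012 — timely.
Step 4 — 13 and 29 days from Apr 19, 2012 (when the complaint is filed) are May 2, 2012 and May 18, 2012 respectively; done May 23, 2012 — 5 days after the window closed.
No need to go further; step 4 was not satisfied.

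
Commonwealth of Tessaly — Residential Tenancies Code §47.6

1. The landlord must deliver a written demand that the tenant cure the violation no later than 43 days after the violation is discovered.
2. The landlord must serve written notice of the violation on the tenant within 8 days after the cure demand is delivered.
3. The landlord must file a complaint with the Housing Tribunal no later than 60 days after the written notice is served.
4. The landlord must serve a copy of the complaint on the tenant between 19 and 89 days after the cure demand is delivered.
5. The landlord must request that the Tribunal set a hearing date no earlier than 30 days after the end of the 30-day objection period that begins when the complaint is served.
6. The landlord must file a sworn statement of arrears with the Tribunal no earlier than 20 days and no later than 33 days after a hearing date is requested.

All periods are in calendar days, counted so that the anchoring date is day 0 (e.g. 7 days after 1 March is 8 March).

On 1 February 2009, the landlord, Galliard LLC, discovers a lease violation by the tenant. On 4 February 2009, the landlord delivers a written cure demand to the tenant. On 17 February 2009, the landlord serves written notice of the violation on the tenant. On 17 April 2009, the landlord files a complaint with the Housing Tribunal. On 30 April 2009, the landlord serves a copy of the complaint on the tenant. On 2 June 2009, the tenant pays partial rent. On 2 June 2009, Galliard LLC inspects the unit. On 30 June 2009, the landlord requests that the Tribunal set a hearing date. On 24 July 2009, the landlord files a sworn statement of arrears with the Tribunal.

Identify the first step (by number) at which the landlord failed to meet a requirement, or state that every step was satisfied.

Step 1: 43 days after 1 February 2009 (when the violation is discovered) is 16 March 2009; 4 February 2009 is within that limit.
Step 2: 8 days after 4 February 2009 (when the cure demand is delivered) is 12 February 2009; 17 February 2009 misses that deadline by 5 days.
No need to go further; step 2 was not satisfied.

Step 2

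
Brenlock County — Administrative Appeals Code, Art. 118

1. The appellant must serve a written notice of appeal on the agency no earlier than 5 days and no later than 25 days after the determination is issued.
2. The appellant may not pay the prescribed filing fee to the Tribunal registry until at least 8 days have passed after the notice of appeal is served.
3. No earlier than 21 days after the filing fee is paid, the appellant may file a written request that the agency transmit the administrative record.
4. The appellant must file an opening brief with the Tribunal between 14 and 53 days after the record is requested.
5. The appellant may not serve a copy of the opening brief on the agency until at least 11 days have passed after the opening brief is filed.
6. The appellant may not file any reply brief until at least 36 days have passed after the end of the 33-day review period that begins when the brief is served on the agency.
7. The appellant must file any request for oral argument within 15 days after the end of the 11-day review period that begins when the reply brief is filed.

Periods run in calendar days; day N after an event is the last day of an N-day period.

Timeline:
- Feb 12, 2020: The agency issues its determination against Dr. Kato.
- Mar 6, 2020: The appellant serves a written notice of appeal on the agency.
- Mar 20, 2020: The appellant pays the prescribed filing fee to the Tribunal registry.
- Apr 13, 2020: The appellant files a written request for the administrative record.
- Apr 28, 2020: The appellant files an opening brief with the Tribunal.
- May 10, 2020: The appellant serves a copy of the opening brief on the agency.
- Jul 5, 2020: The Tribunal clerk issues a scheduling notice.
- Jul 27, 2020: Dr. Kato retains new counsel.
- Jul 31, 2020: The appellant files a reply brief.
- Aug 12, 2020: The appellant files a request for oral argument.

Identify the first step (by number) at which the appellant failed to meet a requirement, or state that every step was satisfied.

Step 1 — 5 and 25 days from Feb 12, 2020 (when the determination is issued) are Feb 17, 2020 and Mar 8, 2020 respectively; done Mar 6, 2020, which is between those dates.
Step 2 — must wait 8 days from Mar 6, 2020 (when the notice of appeal is served), so not before Mar 14, 2020; done Mar 20, 2020 — permitted.
Step 3 — must wait 21 days from Mar 20, 2020 (when the filing fee is paid), so not before Apr 10, 2020; done Apr 13, 2020 — permitted.
Step 4 — 14 and 53 days from Apr 13, 2020 (when the record is requested) are Apr 27, 2020 and Jun 5, 2020 respectively; done Apr 28, 2020, which is between those dates.
Step 5 — must wait 11 days from Apr 28, 2020 (when the opening brief is filed), so not before May 9, 2020; done May 10, 2020, after the minimum wait.
Step 6 — must wait 36 days from Jun 12, 2020 (end of the 33-day review period, which began when the brief is served on the agency on May 10, 2020), so not before Jul 18, 2020; done Jul 31, 2020 — permitted.
Step 7 — counting 15 days from Aug 11, 2020 (end of the 11-day review period, which began when the reply brief is filed on Jul 31, 2020) gives a deadline of Aug 26, 2020; done Aug 12, 2020 — timely.

None — every step was satisfied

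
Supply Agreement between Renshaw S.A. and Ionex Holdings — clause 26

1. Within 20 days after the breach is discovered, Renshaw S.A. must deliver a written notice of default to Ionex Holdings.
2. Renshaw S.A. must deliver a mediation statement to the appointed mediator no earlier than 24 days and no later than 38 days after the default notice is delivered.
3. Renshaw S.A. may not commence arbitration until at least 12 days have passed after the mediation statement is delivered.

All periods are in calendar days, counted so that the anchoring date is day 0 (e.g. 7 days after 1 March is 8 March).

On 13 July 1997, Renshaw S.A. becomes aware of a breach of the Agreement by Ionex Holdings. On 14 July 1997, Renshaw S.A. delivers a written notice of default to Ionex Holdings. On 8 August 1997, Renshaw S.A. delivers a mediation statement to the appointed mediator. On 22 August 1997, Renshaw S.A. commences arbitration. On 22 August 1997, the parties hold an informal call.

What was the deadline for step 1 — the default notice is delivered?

Step 1 runs from 13 July 1997, when the breach is discovered. 20 days after 13 July 1997 is 2 August 1997.

2 August 1997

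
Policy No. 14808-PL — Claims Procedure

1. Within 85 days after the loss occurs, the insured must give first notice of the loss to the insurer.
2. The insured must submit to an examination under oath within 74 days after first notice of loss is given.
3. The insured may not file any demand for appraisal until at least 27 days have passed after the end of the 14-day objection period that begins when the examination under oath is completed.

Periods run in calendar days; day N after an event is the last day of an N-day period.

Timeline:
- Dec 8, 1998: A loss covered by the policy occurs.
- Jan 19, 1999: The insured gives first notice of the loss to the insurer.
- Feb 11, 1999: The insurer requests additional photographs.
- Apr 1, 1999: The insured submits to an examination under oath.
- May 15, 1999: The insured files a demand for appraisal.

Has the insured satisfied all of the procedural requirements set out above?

(1) due by Dec 8, 1998 + 85 days = Mar 3, 1999; Jan 19, 1999 is within that limit.
(2) due by Jan 19, 1999 + 74 days = Apr 3, 1999; Apr 1, 1999 is within that limit.
(3) permitted from Apr 15, 1999 + 27 days = May 12, 1999 onward; done May 15, 1999 — permitted.

Yes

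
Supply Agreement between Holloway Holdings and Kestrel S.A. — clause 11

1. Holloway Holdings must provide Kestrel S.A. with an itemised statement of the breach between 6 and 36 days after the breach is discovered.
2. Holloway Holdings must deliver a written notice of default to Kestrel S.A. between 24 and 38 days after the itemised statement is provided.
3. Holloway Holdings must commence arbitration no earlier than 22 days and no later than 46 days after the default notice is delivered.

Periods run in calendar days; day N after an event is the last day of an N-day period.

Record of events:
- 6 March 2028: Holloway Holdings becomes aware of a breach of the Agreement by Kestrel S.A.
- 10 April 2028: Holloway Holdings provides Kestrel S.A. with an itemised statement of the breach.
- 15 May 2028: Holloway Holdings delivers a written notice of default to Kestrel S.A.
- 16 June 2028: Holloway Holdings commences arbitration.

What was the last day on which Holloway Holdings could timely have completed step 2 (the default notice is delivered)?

Step 2 runs from 10 April 2028, when the itemised statement is provided. The window is 24–38 days after 10 April 2028; it closes on 18 May 2028.

18 May 2028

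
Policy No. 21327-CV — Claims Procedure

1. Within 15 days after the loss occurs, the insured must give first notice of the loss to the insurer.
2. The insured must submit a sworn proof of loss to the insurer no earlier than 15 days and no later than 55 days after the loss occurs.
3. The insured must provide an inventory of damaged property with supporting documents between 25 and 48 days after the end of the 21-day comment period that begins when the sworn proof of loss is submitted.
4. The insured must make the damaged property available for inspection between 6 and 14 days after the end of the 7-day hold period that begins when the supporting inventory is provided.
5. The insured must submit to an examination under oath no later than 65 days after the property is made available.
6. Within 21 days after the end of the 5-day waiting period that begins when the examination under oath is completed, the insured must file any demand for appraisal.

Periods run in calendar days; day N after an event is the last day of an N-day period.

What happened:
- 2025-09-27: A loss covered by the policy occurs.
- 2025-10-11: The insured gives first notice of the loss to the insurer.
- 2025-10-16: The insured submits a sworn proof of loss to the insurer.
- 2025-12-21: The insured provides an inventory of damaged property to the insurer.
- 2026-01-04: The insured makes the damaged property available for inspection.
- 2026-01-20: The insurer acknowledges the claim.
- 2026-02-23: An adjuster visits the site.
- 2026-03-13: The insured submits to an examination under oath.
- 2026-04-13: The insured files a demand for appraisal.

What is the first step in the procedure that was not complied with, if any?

Step 1: 15 days after 2025-09-27 (when the loss occurs) is 2025-10-12; 2025-10-11 is within that limit.
Step 2: the window is 15–55 days after 2025-09-27 (when the loss occurs), so 2025-10-12 through 2025-11-21; 2025-10-16 falls inside that range.
Step 3: the window is 25–48 days after 2025-11-06 (end of the 21-day comment period, which began when the sworn proof of loss is submitted on 2025-10-16), so 2025-12-01 through 2025-12-24; done 2025-12-21 — within the window.
Step 4: the window is 6–14 days after 2025-12-28 (end of the 7-day hold period, which began when the supporting inventory is provided on 2025-12-21), so 2026-01-03 through 2026-01-11; done 2026-01-04, which is between those dates.
Step 5: 65 days after 2026-01-04 (when the property is made available) is 2026-03-10; done 2026-03-13 — 3 days late.
No need to go further; step 5 was not satisfied.

Step 5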